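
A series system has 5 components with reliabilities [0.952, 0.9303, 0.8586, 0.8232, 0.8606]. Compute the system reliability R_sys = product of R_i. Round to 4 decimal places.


Components: [0.952, 0.9303, 0.8586, 0.8232, 0.8606]
After component 1 (R=0.952): product = 0.952
After component 2 (R=0.9303): product = 0.8856
After component 3 (R=0.8586): product = 0.7604
After component 4 (R=0.8232): product = 0.626
After component 5 (R=0.8606): product = 0.5387
R_sys = 0.5387

0.5387


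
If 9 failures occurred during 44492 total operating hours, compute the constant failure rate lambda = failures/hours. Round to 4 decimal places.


failures = 9
total_hours = 44492
lambda = 9 / 44492
lambda = 0.0002

0.0002


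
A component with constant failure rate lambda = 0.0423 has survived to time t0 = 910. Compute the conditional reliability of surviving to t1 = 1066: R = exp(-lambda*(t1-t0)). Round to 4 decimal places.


lambda = 0.0423
t0 = 910, t1 = 1066
t1 - t0 = 156
lambda * (t1-t0) = 0.0423 * 156 = 6.5988
R = exp(-6.5988)
R = 0.0014

0.0014


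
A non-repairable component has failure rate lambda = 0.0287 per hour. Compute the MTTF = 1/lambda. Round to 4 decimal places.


lambda = 0.0287
MTTF = 1 / 0.0287
MTTF = 34.8432

34.8432


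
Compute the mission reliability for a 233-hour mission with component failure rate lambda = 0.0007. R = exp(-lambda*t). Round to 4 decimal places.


lambda = 0.0007
mission_time = 233
lambda * t = 0.0007 * 233 = 0.1631
R = exp(-0.1631)
R = 0.8495

0.8495


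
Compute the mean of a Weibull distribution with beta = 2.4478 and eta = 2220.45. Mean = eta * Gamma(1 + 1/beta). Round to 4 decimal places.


beta = 2.4478, eta = 2220.45
1/beta = 0.4085
1 + 1/beta = 1.4085
Gamma(1.4085) = 0.8868
Mean = 2220.45 * 0.8868
Mean = 1969.1669

1969.1669


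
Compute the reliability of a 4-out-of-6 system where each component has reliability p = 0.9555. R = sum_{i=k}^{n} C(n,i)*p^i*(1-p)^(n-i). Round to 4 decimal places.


k = 4, n = 6, p = 0.9555
i=4: C(6,4)=15 * 0.9555^4 * 0.0445^2 = 0.0248
i=5: C(6,5)=6 * 0.9555^5 * 0.0445^1 = 0.2126
i=6: C(6,6)=1 * 0.9555^6 * 0.0445^0 = 0.761
R = sum of terms = 0.9984

0.9984


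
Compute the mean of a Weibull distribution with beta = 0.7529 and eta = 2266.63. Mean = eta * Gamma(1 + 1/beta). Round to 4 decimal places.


beta = 0.7529, eta = 2266.63
1/beta = 1.3282
1 + 1/beta = 2.3282
Gamma(2.3282) = 1.1869
Mean = 2266.63 * 1.1869
Mean = 2690.2064

2690.2064


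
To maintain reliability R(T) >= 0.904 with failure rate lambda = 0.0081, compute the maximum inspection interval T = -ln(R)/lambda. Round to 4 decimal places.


R_target = 0.904
lambda = 0.0081
-ln(0.904) = 0.1009
T = 0.1009 / 0.0081
T = 12.46

12.46


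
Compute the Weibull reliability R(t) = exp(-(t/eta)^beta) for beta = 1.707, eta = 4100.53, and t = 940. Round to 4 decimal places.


beta = 1.707, eta = 4100.53, t = 940
t/eta = 940 / 4100.53 = 0.2292
(t/eta)^beta = 0.2292^1.707 = 0.0809
R(t) = exp(-0.0809)
R(t) = 0.9223

0.9223


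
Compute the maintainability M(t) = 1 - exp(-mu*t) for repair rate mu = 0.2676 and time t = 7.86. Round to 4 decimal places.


mu = 0.2676, t = 7.86
mu * t = 0.2676 * 7.86 = 2.1033
exp(-2.1033) = 0.122
M(t) = 1 - 0.122
M(t) = 0.878

0.878


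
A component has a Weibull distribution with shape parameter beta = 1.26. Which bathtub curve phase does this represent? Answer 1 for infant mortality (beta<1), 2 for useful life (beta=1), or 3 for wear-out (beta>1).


beta = 1.26
Compare beta to 1:
beta < 1 => infant mortality (phase 1)
beta = 1 => useful life (phase 2)
beta > 1 => wear-out (phase 3)
Since beta = 1.26, this is wear-out (increasing failure rate)
Phase = 3

3


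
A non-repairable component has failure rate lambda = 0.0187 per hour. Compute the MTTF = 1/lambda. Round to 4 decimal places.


lambda = 0.0187
MTTF = 1 / 0.0187
MTTF = 53.4759

53.4759


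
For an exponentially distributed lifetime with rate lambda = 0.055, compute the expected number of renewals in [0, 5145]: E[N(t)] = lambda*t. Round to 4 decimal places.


lambda = 0.055
t = 5145
E[N(t)] = lambda * t
E[N(t)] = 0.055 * 5145
E[N(t)] = 282.975

282.975


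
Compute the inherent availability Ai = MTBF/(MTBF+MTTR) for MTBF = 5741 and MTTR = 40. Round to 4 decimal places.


MTBF = 5741
MTTR = 40
MTBF + MTTR = 5781
Ai = 5741 / 5781
Ai = 0.9931

0.9931


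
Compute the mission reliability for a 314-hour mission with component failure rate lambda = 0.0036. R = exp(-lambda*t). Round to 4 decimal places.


lambda = 0.0036
mission_time = 314
lambda * t = 0.0036 * 314 = 1.1304
R = exp(-1.1304)
R = 0.3229

0.3229


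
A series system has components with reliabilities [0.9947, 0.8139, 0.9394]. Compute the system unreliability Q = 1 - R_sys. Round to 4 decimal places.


Components: [0.9947, 0.8139, 0.9394]
After component 1: product = 0.9947
After component 2: product = 0.8096
After component 3: product = 0.7605
R_sys = 0.7605
Q = 1 - 0.7605 = 0.2395

0.2395


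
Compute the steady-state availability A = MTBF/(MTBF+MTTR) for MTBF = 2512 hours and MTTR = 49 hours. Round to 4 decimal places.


MTBF = 2512
MTTR = 49
MTBF + MTTR = 2561
A = 2512 / 2561
A = 0.9809

0.9809


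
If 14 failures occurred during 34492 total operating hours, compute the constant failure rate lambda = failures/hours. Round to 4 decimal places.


failures = 14
total_hours = 34492
lambda = 14 / 34492
lambda = 0.0004

0.0004


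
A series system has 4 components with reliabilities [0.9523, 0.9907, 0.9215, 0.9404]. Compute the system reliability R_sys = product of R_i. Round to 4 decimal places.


Components: [0.9523, 0.9907, 0.9215, 0.9404]
After component 1 (R=0.9523): product = 0.9523
After component 2 (R=0.9907): product = 0.9434
After component 3 (R=0.9215): product = 0.8694
After component 4 (R=0.9404): product = 0.8176
R_sys = 0.8176

0.8176


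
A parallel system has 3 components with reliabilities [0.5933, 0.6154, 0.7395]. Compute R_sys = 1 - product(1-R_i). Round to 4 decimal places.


Components: [0.5933, 0.6154, 0.7395]
(1 - 0.5933) = 0.4067, running product = 0.4067
(1 - 0.6154) = 0.3846, running product = 0.1564
(1 - 0.7395) = 0.2605, running product = 0.0407
Product of (1-R_i) = 0.0407
R_sys = 1 - 0.0407 = 0.9593

0.9593


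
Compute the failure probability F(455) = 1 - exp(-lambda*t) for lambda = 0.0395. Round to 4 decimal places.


lambda = 0.0395, t = 455
lambda * t = 17.9725
exp(-17.9725) = 0.0
F(t) = 1 - 0.0
F(t) = 1.0

1.0


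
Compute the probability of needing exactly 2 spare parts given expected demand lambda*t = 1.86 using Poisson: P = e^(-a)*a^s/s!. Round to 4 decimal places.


a = 1.86, s = 2
e^(-a) = e^(-1.86) = 0.1557
a^s = 1.86^2 = 3.4596
s! = 2
P = 0.1557 * 3.4596 / 2
P = 0.2693

0.2693


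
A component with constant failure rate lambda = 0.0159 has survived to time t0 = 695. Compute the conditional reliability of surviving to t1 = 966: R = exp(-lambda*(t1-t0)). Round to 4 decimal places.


lambda = 0.0159
t0 = 695, t1 = 966
t1 - t0 = 271
lambda * (t1-t0) = 0.0159 * 271 = 4.3089
R = exp(-4.3089)
R = 0.0134

0.0134


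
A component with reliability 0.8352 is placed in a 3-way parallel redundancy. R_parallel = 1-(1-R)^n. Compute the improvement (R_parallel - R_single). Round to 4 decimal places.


R_single = 0.8352, n = 3
1 - R_single = 0.1648
(1 - R_single)^n = 0.1648^3 = 0.0045
R_parallel = 1 - 0.0045 = 0.9955
Improvement = 0.9955 - 0.8352
Improvement = 0.1603

0.1603


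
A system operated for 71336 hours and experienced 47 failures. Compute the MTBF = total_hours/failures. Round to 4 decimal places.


total_hours = 71336
failures = 47
MTBF = 71336 / 47
MTBF = 1517.7872

1517.7872


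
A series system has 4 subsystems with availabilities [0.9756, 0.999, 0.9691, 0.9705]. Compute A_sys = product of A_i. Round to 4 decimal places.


Subsystems: [0.9756, 0.999, 0.9691, 0.9705]
After subsystem 1 (A=0.9756): product = 0.9756
After subsystem 2 (A=0.999): product = 0.9746
After subsystem 3 (A=0.9691): product = 0.9445
After subsystem 4 (A=0.9705): product = 0.9166
A_sys = 0.9166

0.9166


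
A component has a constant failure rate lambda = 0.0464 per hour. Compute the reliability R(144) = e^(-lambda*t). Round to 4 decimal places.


lambda = 0.0464
t = 144
lambda * t = 6.6816
R(t) = e^(-6.6816)
R(t) = 0.0013

0.0013


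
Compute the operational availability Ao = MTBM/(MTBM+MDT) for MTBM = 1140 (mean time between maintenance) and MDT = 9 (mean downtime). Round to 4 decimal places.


MTBM = 1140
MDT = 9
MTBM + MDT = 1149
Ao = 1140 / 1149
Ao = 0.9922

0.9922


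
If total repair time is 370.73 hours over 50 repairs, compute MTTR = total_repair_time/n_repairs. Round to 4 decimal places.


total_repair_time = 370.73
n_repairs = 50
MTTR = 370.73 / 50
MTTR = 7.4146

7.4146


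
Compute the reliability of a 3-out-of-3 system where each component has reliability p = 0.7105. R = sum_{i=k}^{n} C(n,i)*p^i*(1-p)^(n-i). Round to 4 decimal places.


k = 3, n = 3, p = 0.7105
i=3: C(3,3)=1 * 0.7105^3 * 0.2895^0 = 0.3587
R = sum of terms = 0.3587

0.3587


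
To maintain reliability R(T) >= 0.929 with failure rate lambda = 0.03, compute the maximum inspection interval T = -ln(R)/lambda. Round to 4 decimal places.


R_target = 0.929
lambda = 0.03
-ln(0.929) = 0.0736
T = 0.0736 / 0.03
T = 2.4549

2.4549


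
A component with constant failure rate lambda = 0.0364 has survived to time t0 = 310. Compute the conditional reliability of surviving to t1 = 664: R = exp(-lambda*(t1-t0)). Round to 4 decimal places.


lambda = 0.0364
t0 = 310, t1 = 664
t1 - t0 = 354
lambda * (t1-t0) = 0.0364 * 354 = 12.8856
R = exp(-12.8856)
R = 0.0

0.0


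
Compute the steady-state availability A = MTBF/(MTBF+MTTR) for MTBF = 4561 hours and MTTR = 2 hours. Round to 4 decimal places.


MTBF = 4561
MTTR = 2
MTBF + MTTR = 4563
A = 4561 / 4563
A = 0.9996

0.9996


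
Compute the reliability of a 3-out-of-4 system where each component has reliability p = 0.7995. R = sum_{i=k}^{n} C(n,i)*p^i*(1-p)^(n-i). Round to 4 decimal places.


k = 3, n = 4, p = 0.7995
i=3: C(4,3)=4 * 0.7995^3 * 0.2005^1 = 0.4099
i=4: C(4,4)=1 * 0.7995^4 * 0.2005^0 = 0.4086
R = sum of terms = 0.8184

0.8184


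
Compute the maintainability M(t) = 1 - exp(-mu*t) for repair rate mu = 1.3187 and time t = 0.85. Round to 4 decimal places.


mu = 1.3187, t = 0.85
mu * t = 1.3187 * 0.85 = 1.1209
exp(-1.1209) = 0.326
M(t) = 1 - 0.326
M(t) = 0.674

0.674


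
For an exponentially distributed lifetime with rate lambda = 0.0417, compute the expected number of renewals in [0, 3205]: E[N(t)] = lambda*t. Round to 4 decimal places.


lambda = 0.0417
t = 3205
E[N(t)] = lambda * t
E[N(t)] = 0.0417 * 3205
E[N(t)] = 133.6485

133.6485


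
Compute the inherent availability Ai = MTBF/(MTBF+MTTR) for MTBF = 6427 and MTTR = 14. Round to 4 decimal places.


MTBF = 6427
MTTR = 14
MTBF + MTTR = 6441
Ai = 6427 / 6441
Ai = 0.9978

0.9978


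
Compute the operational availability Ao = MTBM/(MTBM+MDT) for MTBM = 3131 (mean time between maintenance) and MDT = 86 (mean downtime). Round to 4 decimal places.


MTBM = 3131
MDT = 86
MTBM + MDT = 3217
Ao = 3131 / 3217
Ao = 0.9733

0.9733


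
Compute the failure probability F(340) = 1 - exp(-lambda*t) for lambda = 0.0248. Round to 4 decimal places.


lambda = 0.0248, t = 340
lambda * t = 8.432
exp(-8.432) = 0.0002
F(t) = 1 - 0.0002
F(t) = 0.9998

0.9998


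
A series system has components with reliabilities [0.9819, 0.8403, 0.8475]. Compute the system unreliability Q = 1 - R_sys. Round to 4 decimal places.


Components: [0.9819, 0.8403, 0.8475]
After component 1: product = 0.9819
After component 2: product = 0.8251
After component 3: product = 0.6993
R_sys = 0.6993
Q = 1 - 0.6993 = 0.3007

0.3007


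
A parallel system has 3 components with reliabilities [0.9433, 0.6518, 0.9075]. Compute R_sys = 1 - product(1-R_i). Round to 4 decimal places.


Components: [0.9433, 0.6518, 0.9075]
(1 - 0.9433) = 0.0567, running product = 0.0567
(1 - 0.6518) = 0.3482, running product = 0.0197
(1 - 0.9075) = 0.0925, running product = 0.0018
Product of (1-R_i) = 0.0018
R_sys = 1 - 0.0018 = 0.9982

0.9982


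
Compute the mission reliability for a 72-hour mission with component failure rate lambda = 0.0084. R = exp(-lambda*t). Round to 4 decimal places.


lambda = 0.0084
mission_time = 72
lambda * t = 0.0084 * 72 = 0.6048
R = exp(-0.6048)
R = 0.5462

0.5462


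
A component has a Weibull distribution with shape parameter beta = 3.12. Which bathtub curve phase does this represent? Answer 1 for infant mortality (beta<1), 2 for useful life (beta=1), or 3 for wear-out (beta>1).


beta = 3.12
Compare beta to 1:
beta < 1 => infant mortality (phase 1)
beta = 1 => useful life (phase 2)
beta > 1 => wear-out (phase 3)
Since beta = 3.12, this is wear-out (increasing failure rate)
Phase = 3

3


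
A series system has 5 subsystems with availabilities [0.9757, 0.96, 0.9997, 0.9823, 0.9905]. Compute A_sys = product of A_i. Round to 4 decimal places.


Subsystems: [0.9757, 0.96, 0.9997, 0.9823, 0.9905]
After subsystem 1 (A=0.9757): product = 0.9757
After subsystem 2 (A=0.96): product = 0.9367
After subsystem 3 (A=0.9997): product = 0.9364
After subsystem 4 (A=0.9823): product = 0.9198
After subsystem 5 (A=0.9905): product = 0.9111
A_sys = 0.9111

0.9111


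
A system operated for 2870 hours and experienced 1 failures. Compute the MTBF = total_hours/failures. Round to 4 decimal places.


total_hours = 2870
failures = 1
MTBF = 2870 / 1
MTBF = 2870.0

2870.0


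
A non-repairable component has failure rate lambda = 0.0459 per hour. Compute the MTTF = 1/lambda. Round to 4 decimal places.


lambda = 0.0459
MTTF = 1 / 0.0459
MTTF = 21.7865

21.7865


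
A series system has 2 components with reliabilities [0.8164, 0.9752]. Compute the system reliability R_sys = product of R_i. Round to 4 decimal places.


Components: [0.8164, 0.9752]
After component 1 (R=0.8164): product = 0.8164
After component 2 (R=0.9752): product = 0.7962
R_sys = 0.7962

0.7962


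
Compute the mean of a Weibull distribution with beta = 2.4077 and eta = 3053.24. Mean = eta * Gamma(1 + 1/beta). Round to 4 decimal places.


beta = 2.4077, eta = 3053.24
1/beta = 0.4153
1 + 1/beta = 1.4153
Gamma(1.4153) = 0.8865
Mean = 3053.24 * 0.8865
Mean = 2706.8053

2706.8053


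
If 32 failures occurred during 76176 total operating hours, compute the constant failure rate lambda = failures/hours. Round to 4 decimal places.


failures = 32
total_hours = 76176
lambda = 32 / 76176
lambda = 0.0004

0.0004


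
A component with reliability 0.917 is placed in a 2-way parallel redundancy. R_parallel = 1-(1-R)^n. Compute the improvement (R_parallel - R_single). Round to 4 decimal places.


R_single = 0.917, n = 2
1 - R_single = 0.083
(1 - R_single)^n = 0.083^2 = 0.0069
R_parallel = 1 - 0.0069 = 0.9931
Improvement = 0.9931 - 0.917
Improvement = 0.0761

0.0761


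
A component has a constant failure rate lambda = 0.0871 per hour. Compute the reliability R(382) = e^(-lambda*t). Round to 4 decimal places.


lambda = 0.0871
t = 382
lambda * t = 33.2722
R(t) = e^(-33.2722)
R(t) = 0.0

0.0


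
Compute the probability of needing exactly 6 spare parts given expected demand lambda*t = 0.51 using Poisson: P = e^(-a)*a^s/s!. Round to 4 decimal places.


a = 0.51, s = 6
e^(-a) = e^(-0.51) = 0.6005
a^s = 0.51^6 = 0.0176
s! = 720
P = 0.6005 * 0.0176 / 720
P = 0.0

0.0


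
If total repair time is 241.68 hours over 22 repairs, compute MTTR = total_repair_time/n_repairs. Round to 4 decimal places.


total_repair_time = 241.68
n_repairs = 22
MTTR = 241.68 / 22
MTTR = 10.9855

10.9855


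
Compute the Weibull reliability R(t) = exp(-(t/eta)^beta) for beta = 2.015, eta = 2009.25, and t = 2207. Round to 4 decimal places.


beta = 2.015, eta = 2009.25, t = 2207
t/eta = 2207 / 2009.25 = 1.0984
(t/eta)^beta = 1.0984^2.015 = 1.2082
R(t) = exp(-1.2082)
R(t) = 0.2987

0.2987


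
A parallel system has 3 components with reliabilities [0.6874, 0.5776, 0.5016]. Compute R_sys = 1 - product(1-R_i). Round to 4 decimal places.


Components: [0.6874, 0.5776, 0.5016]
(1 - 0.6874) = 0.3126, running product = 0.3126
(1 - 0.5776) = 0.4224, running product = 0.132
(1 - 0.5016) = 0.4984, running product = 0.0658
Product of (1-R_i) = 0.0658
R_sys = 1 - 0.0658 = 0.9342

0.9342


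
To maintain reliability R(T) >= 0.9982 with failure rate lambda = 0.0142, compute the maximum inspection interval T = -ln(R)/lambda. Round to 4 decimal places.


R_target = 0.9982
lambda = 0.0142
-ln(0.9982) = 0.0018
T = 0.0018 / 0.0142
T = 0.1269

0.1269


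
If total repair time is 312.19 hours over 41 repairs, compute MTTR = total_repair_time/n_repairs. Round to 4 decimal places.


total_repair_time = 312.19
n_repairs = 41
MTTR = 312.19 / 41
MTTR = 7.6144

7.6144


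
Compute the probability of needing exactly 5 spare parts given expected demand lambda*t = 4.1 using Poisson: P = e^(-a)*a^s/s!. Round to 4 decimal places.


a = 4.1, s = 5
e^(-a) = e^(-4.1) = 0.0166
a^s = 4.1^5 = 1158.562
s! = 120
P = 0.0166 * 1158.562 / 120
P = 0.16

0.16


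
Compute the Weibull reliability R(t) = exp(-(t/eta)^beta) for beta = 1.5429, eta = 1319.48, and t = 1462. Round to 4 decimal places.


beta = 1.5429, eta = 1319.48, t = 1462
t/eta = 1462 / 1319.48 = 1.108
(t/eta)^beta = 1.108^1.5429 = 1.1715
R(t) = exp(-1.1715)
R(t) = 0.3099

0.3099


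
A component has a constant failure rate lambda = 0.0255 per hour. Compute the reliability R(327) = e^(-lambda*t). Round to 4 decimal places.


lambda = 0.0255
t = 327
lambda * t = 8.3385
R(t) = e^(-8.3385)
R(t) = 0.0002

0.0002


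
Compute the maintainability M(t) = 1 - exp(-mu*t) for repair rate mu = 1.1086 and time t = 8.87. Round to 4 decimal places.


mu = 1.1086, t = 8.87
mu * t = 1.1086 * 8.87 = 9.8333
exp(-9.8333) = 0.0001
M(t) = 1 - 0.0001
M(t) = 0.9999

0.9999


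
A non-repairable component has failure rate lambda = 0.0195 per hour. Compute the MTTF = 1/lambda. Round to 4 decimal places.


lambda = 0.0195
MTTF = 1 / 0.0195
MTTF = 51.2821

51.2821


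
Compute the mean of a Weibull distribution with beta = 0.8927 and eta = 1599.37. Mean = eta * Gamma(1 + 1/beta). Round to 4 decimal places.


beta = 0.8927, eta = 1599.37
1/beta = 1.1202
1 + 1/beta = 2.1202
Gamma(2.1202) = 1.0569
Mean = 1599.37 * 1.0569
Mean = 1690.4136

1690.4136


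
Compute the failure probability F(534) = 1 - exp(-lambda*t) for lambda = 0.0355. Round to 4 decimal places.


lambda = 0.0355, t = 534
lambda * t = 18.957
exp(-18.957) = 0.0
F(t) = 1 - 0.0
F(t) = 1.0

1.0


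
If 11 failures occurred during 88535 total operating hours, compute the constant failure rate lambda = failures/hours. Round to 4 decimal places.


failures = 11
total_hours = 88535
lambda = 11 / 88535
lambda = 0.0001

0.0001


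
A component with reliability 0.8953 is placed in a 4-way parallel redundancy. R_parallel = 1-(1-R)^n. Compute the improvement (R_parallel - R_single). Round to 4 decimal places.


R_single = 0.8953, n = 4
1 - R_single = 0.1047
(1 - R_single)^n = 0.1047^4 = 0.0001
R_parallel = 1 - 0.0001 = 0.9999
Improvement = 0.9999 - 0.8953
Improvement = 0.1046

0.1046


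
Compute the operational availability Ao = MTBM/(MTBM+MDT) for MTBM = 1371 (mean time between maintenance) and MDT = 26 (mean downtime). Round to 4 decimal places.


MTBM = 1371
MDT = 26
MTBM + MDT = 1397
Ao = 1371 / 1397
Ao = 0.9814

0.9814


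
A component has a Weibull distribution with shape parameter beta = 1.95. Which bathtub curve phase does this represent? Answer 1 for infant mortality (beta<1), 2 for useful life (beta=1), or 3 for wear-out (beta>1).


beta = 1.95
Compare beta to 1:
beta < 1 => infant mortality (phase 1)
beta = 1 => useful life (phase 2)
beta > 1 => wear-out (phase 3)
Since beta = 1.95, this is wear-out (increasing failure rate)
Phase = 3

3


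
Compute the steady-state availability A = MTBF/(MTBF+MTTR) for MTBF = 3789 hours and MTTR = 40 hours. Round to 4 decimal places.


MTBF = 3789
MTTR = 40
MTBF + MTTR = 3829
A = 3789 / 3829
A = 0.9896

0.9896


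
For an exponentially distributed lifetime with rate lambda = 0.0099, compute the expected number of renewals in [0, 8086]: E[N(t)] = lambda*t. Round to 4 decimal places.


lambda = 0.0099
t = 8086
E[N(t)] = lambda * t
E[N(t)] = 0.0099 * 8086
E[N(t)] = 80.0514

80.0514


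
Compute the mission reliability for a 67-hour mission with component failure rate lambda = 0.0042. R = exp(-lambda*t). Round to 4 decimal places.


lambda = 0.0042
mission_time = 67
lambda * t = 0.0042 * 67 = 0.2814
R = exp(-0.2814)
R = 0.7547

0.7547


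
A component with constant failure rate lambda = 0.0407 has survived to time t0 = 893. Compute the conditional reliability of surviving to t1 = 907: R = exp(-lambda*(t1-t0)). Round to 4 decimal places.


lambda = 0.0407
t0 = 893, t1 = 907
t1 - t0 = 14
lambda * (t1-t0) = 0.0407 * 14 = 0.5698
R = exp(-0.5698)
R = 0.5656

0.5656


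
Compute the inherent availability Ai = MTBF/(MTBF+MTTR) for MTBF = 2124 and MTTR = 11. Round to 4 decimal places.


MTBF = 2124
MTTR = 11
MTBF + MTTR = 2135
Ai = 2124 / 2135
Ai = 0.9948

0.9948


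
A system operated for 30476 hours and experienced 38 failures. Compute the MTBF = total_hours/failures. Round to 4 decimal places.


total_hours = 30476
failures = 38
MTBF = 30476 / 38
MTBF = 802.0

802.0


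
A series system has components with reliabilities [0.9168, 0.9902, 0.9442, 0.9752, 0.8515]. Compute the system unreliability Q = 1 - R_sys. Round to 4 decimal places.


Components: [0.9168, 0.9902, 0.9442, 0.9752, 0.8515]
After component 1: product = 0.9168
After component 2: product = 0.9078
After component 3: product = 0.8572
After component 4: product = 0.8359
After component 5: product = 0.7118
R_sys = 0.7118
Q = 1 - 0.7118 = 0.2882

0.2882


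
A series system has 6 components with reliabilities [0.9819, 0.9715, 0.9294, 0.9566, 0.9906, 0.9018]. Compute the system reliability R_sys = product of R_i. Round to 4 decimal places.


Components: [0.9819, 0.9715, 0.9294, 0.9566, 0.9906, 0.9018]
After component 1 (R=0.9819): product = 0.9819
After component 2 (R=0.9715): product = 0.9539
After component 3 (R=0.9294): product = 0.8866
After component 4 (R=0.9566): product = 0.8481
After component 5 (R=0.9906): product = 0.8401
After component 6 (R=0.9018): product = 0.7576
R_sys = 0.7576

0.7576


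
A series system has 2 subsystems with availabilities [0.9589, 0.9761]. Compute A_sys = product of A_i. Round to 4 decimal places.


Subsystems: [0.9589, 0.9761]
After subsystem 1 (A=0.9589): product = 0.9589
After subsystem 2 (A=0.9761): product = 0.936
A_sys = 0.936

0.936


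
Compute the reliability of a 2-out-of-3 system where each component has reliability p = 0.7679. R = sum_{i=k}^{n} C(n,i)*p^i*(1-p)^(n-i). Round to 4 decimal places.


k = 2, n = 3, p = 0.7679
i=2: C(3,2)=3 * 0.7679^2 * 0.2321^1 = 0.4106
i=3: C(3,3)=1 * 0.7679^3 * 0.2321^0 = 0.4528
R = sum of terms = 0.8634

0.8634


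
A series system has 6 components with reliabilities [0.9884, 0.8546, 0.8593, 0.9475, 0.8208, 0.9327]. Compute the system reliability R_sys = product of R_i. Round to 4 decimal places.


Components: [0.9884, 0.8546, 0.8593, 0.9475, 0.8208, 0.9327]
After component 1 (R=0.9884): product = 0.9884
After component 2 (R=0.8546): product = 0.8447
After component 3 (R=0.8593): product = 0.7258
After component 4 (R=0.9475): product = 0.6877
After component 5 (R=0.8208): product = 0.5645
After component 6 (R=0.9327): product = 0.5265
R_sys = 0.5265

0.5265


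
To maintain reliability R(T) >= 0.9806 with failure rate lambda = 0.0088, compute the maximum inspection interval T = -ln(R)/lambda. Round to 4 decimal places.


R_target = 0.9806
lambda = 0.0088
-ln(0.9806) = 0.0196
T = 0.0196 / 0.0088
T = 2.2262

2.2262


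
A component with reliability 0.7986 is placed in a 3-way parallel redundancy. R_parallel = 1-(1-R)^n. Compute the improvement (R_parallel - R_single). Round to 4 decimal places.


R_single = 0.7986, n = 3
1 - R_single = 0.2014
(1 - R_single)^n = 0.2014^3 = 0.0082
R_parallel = 1 - 0.0082 = 0.9918
Improvement = 0.9918 - 0.7986
Improvement = 0.1932

0.1932


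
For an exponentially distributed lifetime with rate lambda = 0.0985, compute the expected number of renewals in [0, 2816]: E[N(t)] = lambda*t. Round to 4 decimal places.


lambda = 0.0985
t = 2816
E[N(t)] = lambda * t
E[N(t)] = 0.0985 * 2816
E[N(t)] = 277.376

277.376


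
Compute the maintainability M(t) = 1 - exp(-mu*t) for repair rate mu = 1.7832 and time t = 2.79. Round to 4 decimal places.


mu = 1.7832, t = 2.79
mu * t = 1.7832 * 2.79 = 4.9751
exp(-4.9751) = 0.0069
M(t) = 1 - 0.0069
M(t) = 0.9931

0.9931


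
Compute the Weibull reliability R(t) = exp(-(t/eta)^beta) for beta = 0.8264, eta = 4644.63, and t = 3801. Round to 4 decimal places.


beta = 0.8264, eta = 4644.63, t = 3801
t/eta = 3801 / 4644.63 = 0.8184
(t/eta)^beta = 0.8184^0.8264 = 0.8473
R(t) = exp(-0.8473)
R(t) = 0.4286

0.4286


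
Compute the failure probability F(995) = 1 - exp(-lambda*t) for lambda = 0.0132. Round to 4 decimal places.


lambda = 0.0132, t = 995
lambda * t = 13.134
exp(-13.134) = 0.0
F(t) = 1 - 0.0
F(t) = 1.0

1.0


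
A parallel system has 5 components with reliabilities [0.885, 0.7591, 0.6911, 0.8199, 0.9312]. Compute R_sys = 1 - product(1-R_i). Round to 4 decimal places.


Components: [0.885, 0.7591, 0.6911, 0.8199, 0.9312]
(1 - 0.885) = 0.115, running product = 0.115
(1 - 0.7591) = 0.2409, running product = 0.0277
(1 - 0.6911) = 0.3089, running product = 0.0086
(1 - 0.8199) = 0.1801, running product = 0.0015
(1 - 0.9312) = 0.0688, running product = 0.0001
Product of (1-R_i) = 0.0001
R_sys = 1 - 0.0001 = 0.9999

0.9999


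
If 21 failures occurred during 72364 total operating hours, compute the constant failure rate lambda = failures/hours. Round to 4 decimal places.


failures = 21
total_hours = 72364
lambda = 21 / 72364
lambda = 0.0003

0.0003


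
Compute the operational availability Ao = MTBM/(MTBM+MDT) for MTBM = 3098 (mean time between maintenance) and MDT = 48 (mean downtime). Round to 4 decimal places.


MTBM = 3098
MDT = 48
MTBM + MDT = 3146
Ao = 3098 / 3146
Ao = 0.9847

0.9847


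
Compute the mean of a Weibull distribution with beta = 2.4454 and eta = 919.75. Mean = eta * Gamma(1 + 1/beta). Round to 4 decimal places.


beta = 2.4454, eta = 919.75
1/beta = 0.4089
1 + 1/beta = 1.4089
Gamma(1.4089) = 0.8868
Mean = 919.75 * 0.8868
Mean = 815.6469

815.6469


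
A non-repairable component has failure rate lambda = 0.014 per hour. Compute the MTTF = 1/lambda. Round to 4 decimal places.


lambda = 0.014
MTTF = 1 / 0.014
MTTF = 71.4286

71.4286


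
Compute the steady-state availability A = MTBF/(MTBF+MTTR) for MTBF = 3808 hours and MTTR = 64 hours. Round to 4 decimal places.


MTBF = 3808
MTTR = 64
MTBF + MTTR = 3872
A = 3808 / 3872
A = 0.9835

0.9835


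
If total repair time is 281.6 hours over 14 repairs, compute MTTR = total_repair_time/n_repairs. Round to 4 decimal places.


total_repair_time = 281.6
n_repairs = 14
MTTR = 281.6 / 14
MTTR = 20.1143

20.1143


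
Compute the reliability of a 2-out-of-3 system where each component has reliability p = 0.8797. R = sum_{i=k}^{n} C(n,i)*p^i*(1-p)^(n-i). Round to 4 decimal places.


k = 2, n = 3, p = 0.8797
i=2: C(3,2)=3 * 0.8797^2 * 0.1203^1 = 0.2793
i=3: C(3,3)=1 * 0.8797^3 * 0.1203^0 = 0.6808
R = sum of terms = 0.9601

0.9601


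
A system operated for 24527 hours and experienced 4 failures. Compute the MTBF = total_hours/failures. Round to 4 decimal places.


total_hours = 24527
failures = 4
MTBF = 24527 / 4
MTBF = 6131.75

6131.75


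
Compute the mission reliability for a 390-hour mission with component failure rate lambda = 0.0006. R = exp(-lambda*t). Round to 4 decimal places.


lambda = 0.0006
mission_time = 390
lambda * t = 0.0006 * 390 = 0.234
R = exp(-0.234)
R = 0.7914

0.7914


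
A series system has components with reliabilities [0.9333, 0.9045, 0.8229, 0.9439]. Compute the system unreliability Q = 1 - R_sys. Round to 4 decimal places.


Components: [0.9333, 0.9045, 0.8229, 0.9439]
After component 1: product = 0.9333
After component 2: product = 0.8442
After component 3: product = 0.6947
After component 4: product = 0.6557
R_sys = 0.6557
Q = 1 - 0.6557 = 0.3443

0.3443


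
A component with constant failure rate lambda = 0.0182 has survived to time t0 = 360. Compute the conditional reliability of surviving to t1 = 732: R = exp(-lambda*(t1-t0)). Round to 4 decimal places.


lambda = 0.0182
t0 = 360, t1 = 732
t1 - t0 = 372
lambda * (t1-t0) = 0.0182 * 372 = 6.7704
R = exp(-6.7704)
R = 0.0011

0.0011


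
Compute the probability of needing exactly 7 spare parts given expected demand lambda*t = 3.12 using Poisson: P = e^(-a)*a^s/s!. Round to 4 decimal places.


a = 3.12, s = 7
e^(-a) = e^(-3.12) = 0.0442
a^s = 3.12^7 = 2877.9428
s! = 5040
P = 0.0442 * 2877.9428 / 5040
P = 0.0252

0.0252


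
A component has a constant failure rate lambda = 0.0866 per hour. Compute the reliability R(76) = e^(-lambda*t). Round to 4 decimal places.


lambda = 0.0866
t = 76
lambda * t = 6.5816
R(t) = e^(-6.5816)
R(t) = 0.0014

0.0014


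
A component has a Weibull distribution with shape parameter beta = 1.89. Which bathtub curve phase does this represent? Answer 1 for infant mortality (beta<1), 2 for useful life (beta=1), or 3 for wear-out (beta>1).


beta = 1.89
Compare beta to 1:
beta < 1 => infant mortality (phase 1)
beta = 1 => useful life (phase 2)
beta > 1 => wear-out (phase 3)
Since beta = 1.89, this is wear-out (increasing failure rate)
Phase = 3

3


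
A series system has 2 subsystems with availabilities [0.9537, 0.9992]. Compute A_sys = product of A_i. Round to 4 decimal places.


Subsystems: [0.9537, 0.9992]
After subsystem 1 (A=0.9537): product = 0.9537
After subsystem 2 (A=0.9992): product = 0.9529
A_sys = 0.9529

0.9529


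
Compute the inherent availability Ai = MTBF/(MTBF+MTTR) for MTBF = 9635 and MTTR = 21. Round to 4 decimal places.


MTBF = 9635
MTTR = 21
MTBF + MTTR = 9656
Ai = 9635 / 9656
Ai = 0.9978

0.9978


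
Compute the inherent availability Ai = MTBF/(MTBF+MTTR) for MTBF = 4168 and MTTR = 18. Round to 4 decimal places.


MTBF = 4168
MTTR = 18
MTBF + MTTR = 4186
Ai = 4168 / 4186
Ai = 0.9957

0.9957


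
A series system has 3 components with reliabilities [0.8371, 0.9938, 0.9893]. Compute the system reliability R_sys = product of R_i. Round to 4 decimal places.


Components: [0.8371, 0.9938, 0.9893]
After component 1 (R=0.8371): product = 0.8371
After component 2 (R=0.9938): product = 0.8319
After component 3 (R=0.9893): product = 0.823
R_sys = 0.823

0.823


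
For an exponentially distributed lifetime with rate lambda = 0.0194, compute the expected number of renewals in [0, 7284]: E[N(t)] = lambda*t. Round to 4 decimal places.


lambda = 0.0194
t = 7284
E[N(t)] = lambda * t
E[N(t)] = 0.0194 * 7284
E[N(t)] = 141.3096

141.3096


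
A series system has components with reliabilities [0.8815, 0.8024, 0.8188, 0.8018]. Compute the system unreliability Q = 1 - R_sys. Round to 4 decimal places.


Components: [0.8815, 0.8024, 0.8188, 0.8018]
After component 1: product = 0.8815
After component 2: product = 0.7073
After component 3: product = 0.5792
After component 4: product = 0.4644
R_sys = 0.4644
Q = 1 - 0.4644 = 0.5356

0.5356


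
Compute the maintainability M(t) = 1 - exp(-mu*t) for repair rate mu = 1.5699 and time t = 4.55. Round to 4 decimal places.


mu = 1.5699, t = 4.55
mu * t = 1.5699 * 4.55 = 7.143
exp(-7.143) = 0.0008
M(t) = 1 - 0.0008
M(t) = 0.9992

0.9992


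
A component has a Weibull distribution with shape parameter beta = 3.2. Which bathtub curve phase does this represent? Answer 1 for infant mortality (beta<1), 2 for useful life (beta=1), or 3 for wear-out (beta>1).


beta = 3.2
Compare beta to 1:
beta < 1 => infant mortality (phase 1)
beta = 1 => useful life (phase 2)
beta > 1 => wear-out (phase 3)
Since beta = 3.2, this is wear-out (increasing failure rate)
Phase = 3

3


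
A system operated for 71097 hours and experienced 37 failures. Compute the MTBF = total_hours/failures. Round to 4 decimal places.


total_hours = 71097
failures = 37
MTBF = 71097 / 37
MTBF = 1921.5405

1921.5405


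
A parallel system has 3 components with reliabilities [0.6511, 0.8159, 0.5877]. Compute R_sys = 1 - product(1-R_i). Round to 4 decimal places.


Components: [0.6511, 0.8159, 0.5877]
(1 - 0.6511) = 0.3489, running product = 0.3489
(1 - 0.8159) = 0.1841, running product = 0.0642
(1 - 0.5877) = 0.4123, running product = 0.0265
Product of (1-R_i) = 0.0265
R_sys = 1 - 0.0265 = 0.9735

0.9735


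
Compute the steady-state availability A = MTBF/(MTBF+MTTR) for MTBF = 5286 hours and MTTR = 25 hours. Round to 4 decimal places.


MTBF = 5286
MTTR = 25
MTBF + MTTR = 5311
A = 5286 / 5311
A = 0.9953

0.9953


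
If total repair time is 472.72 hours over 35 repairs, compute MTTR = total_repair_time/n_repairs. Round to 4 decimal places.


total_repair_time = 472.72
n_repairs = 35
MTTR = 472.72 / 35
MTTR = 13.5063

13.5063


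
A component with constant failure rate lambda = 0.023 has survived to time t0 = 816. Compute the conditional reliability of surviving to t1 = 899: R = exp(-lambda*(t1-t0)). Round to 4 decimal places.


lambda = 0.023
t0 = 816, t1 = 899
t1 - t0 = 83
lambda * (t1-t0) = 0.023 * 83 = 1.909
R = exp(-1.909)
R = 0.1482

0.1482


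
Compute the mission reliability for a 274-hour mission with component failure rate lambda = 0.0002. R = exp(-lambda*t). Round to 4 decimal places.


lambda = 0.0002
mission_time = 274
lambda * t = 0.0002 * 274 = 0.0548
R = exp(-0.0548)
R = 0.9467

0.9467


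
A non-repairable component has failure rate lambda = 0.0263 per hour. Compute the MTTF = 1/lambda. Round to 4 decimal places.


lambda = 0.0263
MTTF = 1 / 0.0263
MTTF = 38.0228

38.0228


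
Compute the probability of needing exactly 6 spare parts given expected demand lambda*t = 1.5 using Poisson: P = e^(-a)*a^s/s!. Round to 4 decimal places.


a = 1.5, s = 6
e^(-a) = e^(-1.5) = 0.2231
a^s = 1.5^6 = 11.3906
s! = 720
P = 0.2231 * 11.3906 / 720
P = 0.0035

0.0035


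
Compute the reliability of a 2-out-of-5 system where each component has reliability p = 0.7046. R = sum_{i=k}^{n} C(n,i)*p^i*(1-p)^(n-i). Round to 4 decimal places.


k = 2, n = 5, p = 0.7046
i=2: C(5,2)=10 * 0.7046^2 * 0.2954^3 = 0.128
i=3: C(5,3)=10 * 0.7046^3 * 0.2954^2 = 0.3052
i=4: C(5,4)=5 * 0.7046^4 * 0.2954^1 = 0.364
i=5: C(5,5)=1 * 0.7046^5 * 0.2954^0 = 0.1737
R = sum of terms = 0.9709

0.9709


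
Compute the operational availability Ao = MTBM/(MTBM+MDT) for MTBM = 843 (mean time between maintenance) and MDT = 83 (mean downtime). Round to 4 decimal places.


MTBM = 843
MDT = 83
MTBM + MDT = 926
Ao = 843 / 926
Ao = 0.9104

0.9104


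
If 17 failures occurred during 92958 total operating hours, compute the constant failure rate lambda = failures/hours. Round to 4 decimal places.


failures = 17
total_hours = 92958
lambda = 17 / 92958
lambda = 0.0002

0.0002


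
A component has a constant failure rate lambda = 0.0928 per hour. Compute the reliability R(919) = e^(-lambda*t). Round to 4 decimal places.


lambda = 0.0928
t = 919
lambda * t = 85.2832
R(t) = e^(-85.2832)
R(t) = 0.0

0.0


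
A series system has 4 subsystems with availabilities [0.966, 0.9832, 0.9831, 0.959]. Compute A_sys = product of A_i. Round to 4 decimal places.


Subsystems: [0.966, 0.9832, 0.9831, 0.959]
After subsystem 1 (A=0.966): product = 0.966
After subsystem 2 (A=0.9832): product = 0.9498
After subsystem 3 (A=0.9831): product = 0.9337
After subsystem 4 (A=0.959): product = 0.8954
A_sys = 0.8954

0.8954


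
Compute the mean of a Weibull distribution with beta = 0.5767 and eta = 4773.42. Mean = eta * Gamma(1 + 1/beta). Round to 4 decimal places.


beta = 0.5767, eta = 4773.42
1/beta = 1.734
1 + 1/beta = 2.734
Gamma(2.734) = 1.5875
Mean = 4773.42 * 1.5875
Mean = 7577.8879

7577.8879


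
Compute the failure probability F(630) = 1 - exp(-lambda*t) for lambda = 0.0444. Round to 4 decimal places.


lambda = 0.0444, t = 630
lambda * t = 27.972
exp(-27.972) = 0.0
F(t) = 1 - 0.0
F(t) = 1.0

1.0


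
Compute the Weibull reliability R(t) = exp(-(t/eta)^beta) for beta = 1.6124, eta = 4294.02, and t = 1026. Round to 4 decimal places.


beta = 1.6124, eta = 4294.02, t = 1026
t/eta = 1026 / 4294.02 = 0.2389
(t/eta)^beta = 0.2389^1.6124 = 0.0994
R(t) = exp(-0.0994)
R(t) = 0.9053

0.9053


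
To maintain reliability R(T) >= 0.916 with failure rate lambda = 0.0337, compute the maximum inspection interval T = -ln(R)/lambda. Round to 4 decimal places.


R_target = 0.916
lambda = 0.0337
-ln(0.916) = 0.0877
T = 0.0877 / 0.0337
T = 2.6035

2.6035


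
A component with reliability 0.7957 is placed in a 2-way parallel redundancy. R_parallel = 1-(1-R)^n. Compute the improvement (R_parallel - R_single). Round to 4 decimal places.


R_single = 0.7957, n = 2
1 - R_single = 0.2043
(1 - R_single)^n = 0.2043^2 = 0.0417
R_parallel = 1 - 0.0417 = 0.9583
Improvement = 0.9583 - 0.7957
Improvement = 0.1626

0.1626


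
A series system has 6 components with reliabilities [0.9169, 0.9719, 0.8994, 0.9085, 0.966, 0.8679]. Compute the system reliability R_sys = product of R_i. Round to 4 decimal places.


Components: [0.9169, 0.9719, 0.8994, 0.9085, 0.966, 0.8679]
After component 1 (R=0.9169): product = 0.9169
After component 2 (R=0.9719): product = 0.8911
After component 3 (R=0.8994): product = 0.8015
After component 4 (R=0.9085): product = 0.7282
After component 5 (R=0.966): product = 0.7034
After component 6 (R=0.8679): product = 0.6105
R_sys = 0.6105

0.6105


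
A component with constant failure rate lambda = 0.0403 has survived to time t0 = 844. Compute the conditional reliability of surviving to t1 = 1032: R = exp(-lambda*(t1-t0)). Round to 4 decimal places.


lambda = 0.0403
t0 = 844, t1 = 1032
t1 - t0 = 188
lambda * (t1-t0) = 0.0403 * 188 = 7.5764
R = exp(-7.5764)
R = 0.0005

0.0005


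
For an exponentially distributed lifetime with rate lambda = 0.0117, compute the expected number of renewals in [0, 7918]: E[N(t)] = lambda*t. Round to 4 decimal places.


lambda = 0.0117
t = 7918
E[N(t)] = lambda * t
E[N(t)] = 0.0117 * 7918
E[N(t)] = 92.6406

92.6406


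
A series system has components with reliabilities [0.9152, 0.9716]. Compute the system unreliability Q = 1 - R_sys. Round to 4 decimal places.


Components: [0.9152, 0.9716]
After component 1: product = 0.9152
After component 2: product = 0.8892
R_sys = 0.8892
Q = 1 - 0.8892 = 0.1108

0.1108


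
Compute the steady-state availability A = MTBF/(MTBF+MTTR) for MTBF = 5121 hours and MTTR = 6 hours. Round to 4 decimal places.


MTBF = 5121
MTTR = 6
MTBF + MTTR = 5127
A = 5121 / 5127
A = 0.9988

0.9988


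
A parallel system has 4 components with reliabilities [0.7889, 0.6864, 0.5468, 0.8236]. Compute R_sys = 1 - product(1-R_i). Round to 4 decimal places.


Components: [0.7889, 0.6864, 0.5468, 0.8236]
(1 - 0.7889) = 0.2111, running product = 0.2111
(1 - 0.6864) = 0.3136, running product = 0.0662
(1 - 0.5468) = 0.4532, running product = 0.03
(1 - 0.8236) = 0.1764, running product = 0.0053
Product of (1-R_i) = 0.0053
R_sys = 1 - 0.0053 = 0.9947

0.9947


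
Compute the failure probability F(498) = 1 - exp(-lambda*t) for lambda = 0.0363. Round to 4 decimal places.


lambda = 0.0363, t = 498
lambda * t = 18.0774
exp(-18.0774) = 0.0
F(t) = 1 - 0.0
F(t) = 1.0

1.0


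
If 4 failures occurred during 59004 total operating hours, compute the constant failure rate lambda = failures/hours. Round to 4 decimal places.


failures = 4
total_hours = 59004
lambda = 4 / 59004
lambda = 0.0001

0.0001
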